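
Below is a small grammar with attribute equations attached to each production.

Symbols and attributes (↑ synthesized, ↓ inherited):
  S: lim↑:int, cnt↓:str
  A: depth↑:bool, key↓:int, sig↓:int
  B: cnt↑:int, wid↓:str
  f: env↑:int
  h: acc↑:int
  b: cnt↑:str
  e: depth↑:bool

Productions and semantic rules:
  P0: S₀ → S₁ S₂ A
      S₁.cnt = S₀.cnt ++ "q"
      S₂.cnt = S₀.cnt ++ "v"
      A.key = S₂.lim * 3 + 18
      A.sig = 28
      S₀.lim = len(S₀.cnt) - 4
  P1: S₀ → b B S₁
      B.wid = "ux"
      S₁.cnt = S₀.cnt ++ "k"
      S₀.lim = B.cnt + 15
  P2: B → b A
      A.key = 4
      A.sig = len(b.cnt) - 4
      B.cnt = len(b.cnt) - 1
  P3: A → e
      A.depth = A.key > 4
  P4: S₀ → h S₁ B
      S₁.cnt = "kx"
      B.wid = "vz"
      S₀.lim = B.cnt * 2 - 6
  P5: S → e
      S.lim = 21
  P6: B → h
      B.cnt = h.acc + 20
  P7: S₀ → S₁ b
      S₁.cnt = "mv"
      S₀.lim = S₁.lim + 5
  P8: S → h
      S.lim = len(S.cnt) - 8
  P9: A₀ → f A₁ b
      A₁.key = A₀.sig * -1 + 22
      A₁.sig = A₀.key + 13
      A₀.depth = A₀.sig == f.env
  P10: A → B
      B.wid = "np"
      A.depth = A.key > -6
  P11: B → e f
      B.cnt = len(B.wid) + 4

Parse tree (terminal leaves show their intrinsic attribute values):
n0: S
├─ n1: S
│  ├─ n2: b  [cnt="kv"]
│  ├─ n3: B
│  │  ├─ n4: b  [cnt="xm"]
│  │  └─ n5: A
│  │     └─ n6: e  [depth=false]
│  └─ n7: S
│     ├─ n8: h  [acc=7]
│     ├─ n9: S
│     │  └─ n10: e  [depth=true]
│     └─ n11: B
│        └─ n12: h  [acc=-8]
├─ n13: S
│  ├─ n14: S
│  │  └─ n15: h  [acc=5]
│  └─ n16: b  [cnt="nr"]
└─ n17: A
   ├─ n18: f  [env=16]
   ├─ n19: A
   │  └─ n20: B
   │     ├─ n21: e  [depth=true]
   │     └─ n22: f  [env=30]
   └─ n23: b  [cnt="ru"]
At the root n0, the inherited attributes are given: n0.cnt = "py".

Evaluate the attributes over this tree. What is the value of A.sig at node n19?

28

1. n0.cnt = "py"  [given at root]
2. n1.cnt = "pyq"  [S₀.cnt ++ "q"]
3. n2.cnt = "kv"  [terminal]
4. n3.wid = "ux"  ["ux"]
5. n4.cnt = "xm"  [terminal]
6. n5.key = 4  [4]
7. n5.sig = -2  [len(b.cnt) - 4]
8. n6.depth = false  [terminal]
9. n5.depth = false  [A.key > 4]
10. n3.cnt = 1  [len(b.cnt) - 1]
11. n7.cnt = "pyqk"  [S₀.cnt ++ "k"]
12. n8.acc = 7  [terminal]
13. n9.cnt = "kx"  ["kx"]
14. n10.depth = true  [terminal]
15. n9.lim = 21  [21]
16. n11.wid = "vz"  ["vz"]
17. n12.acc = -8  [terminal]
18. n11.cnt = 12  [h.acc + 20]
19. n7.lim = 18  [B.cnt * 2 - 6]
20. n1.lim = 16  [B.cnt + 15]
21. n13.cnt = "pyv"  [S₀.cnt ++ "v"]
22. n14.cnt = "mv"  ["mv"]
23. n15.acc = 5  [terminal]
24. n14.lim = -6  [len(S.cnt) - 8]
25. n16.cnt = "nr"  [terminal]
26. n13.lim = -1  [S₁.lim + 5]
27. n17.key = 15  [S₂.lim * 3 + 18]
28. n17.sig = 28  [28]
29. n18.env = 16  [terminal]
30. n19.key = -6  [A₀.sig * -1 + 22]
31. n19.sig = 28  [A₀.key + 13]
32. n20.wid = "np"  ["np"]
33. n21.depth = true  [terminal]
34. n22.env = 30  [terminal]
35. n20.cnt = 6  [len(B.wid) + 4]
36. n19.depth = false  [A.key > -6]
37. n23.cnt = "ru"  [terminal]
38. n17.depth = false  [A₀.sig == f.env]
39. n0.lim = -2  [len(S₀.cnt) - 4]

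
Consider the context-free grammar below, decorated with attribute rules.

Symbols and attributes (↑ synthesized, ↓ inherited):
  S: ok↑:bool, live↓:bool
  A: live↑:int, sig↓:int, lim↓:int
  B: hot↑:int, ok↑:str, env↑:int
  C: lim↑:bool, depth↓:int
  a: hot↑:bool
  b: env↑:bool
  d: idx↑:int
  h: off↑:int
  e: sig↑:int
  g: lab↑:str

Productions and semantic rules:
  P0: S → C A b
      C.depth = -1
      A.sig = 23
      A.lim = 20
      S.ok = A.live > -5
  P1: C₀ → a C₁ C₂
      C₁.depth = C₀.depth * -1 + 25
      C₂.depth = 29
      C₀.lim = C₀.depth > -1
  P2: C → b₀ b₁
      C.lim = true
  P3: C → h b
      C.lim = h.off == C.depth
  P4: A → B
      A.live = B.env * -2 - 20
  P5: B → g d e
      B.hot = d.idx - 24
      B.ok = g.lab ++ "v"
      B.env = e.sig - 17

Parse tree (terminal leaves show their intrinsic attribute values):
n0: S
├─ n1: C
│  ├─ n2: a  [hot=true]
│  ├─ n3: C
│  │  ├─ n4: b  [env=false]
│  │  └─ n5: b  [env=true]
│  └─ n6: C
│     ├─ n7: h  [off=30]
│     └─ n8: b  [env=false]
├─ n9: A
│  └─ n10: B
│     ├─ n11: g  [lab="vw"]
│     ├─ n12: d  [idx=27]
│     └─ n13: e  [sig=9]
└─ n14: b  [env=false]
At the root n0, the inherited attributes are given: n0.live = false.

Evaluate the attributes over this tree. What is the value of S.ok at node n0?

true

1. n0.live = false  [given at root]
2. n1.depth = -1  [-1]
3. n2.hot = true  [terminal]
4. n3.depth = 26  [C₀.depth * -1 + 25]
5. n4.env = false  [terminal]
6. n5.env = true  [terminal]
7. n3.lim = true  [true]
8. n6.depth = 29  [29]
9. n7.off = 30  [terminal]
10. n8.env = false  [terminal]
11. n6.lim = false  [h.off == C.depth]
12. n1.lim = false  [C₀.depth > -1]
13. n9.sig = 23  [23]
14. n9.lim = 20  [20]
15. n11.lab = "vw"  [terminal]
16. n12.idx = 27  [terminal]
17. n13.sig = 9  [terminal]
18. n10.hot = 3  [d.idx - 24]
19. n10.ok = "vwv"  [g.lab ++ "v"]
20. n10.env = -8  [e.sig - 17]
21. n9.live = -4  [B.env * -2 - 20]
22. n14.env = false  [terminal]
23. n0.ok = true  [A.live > -5]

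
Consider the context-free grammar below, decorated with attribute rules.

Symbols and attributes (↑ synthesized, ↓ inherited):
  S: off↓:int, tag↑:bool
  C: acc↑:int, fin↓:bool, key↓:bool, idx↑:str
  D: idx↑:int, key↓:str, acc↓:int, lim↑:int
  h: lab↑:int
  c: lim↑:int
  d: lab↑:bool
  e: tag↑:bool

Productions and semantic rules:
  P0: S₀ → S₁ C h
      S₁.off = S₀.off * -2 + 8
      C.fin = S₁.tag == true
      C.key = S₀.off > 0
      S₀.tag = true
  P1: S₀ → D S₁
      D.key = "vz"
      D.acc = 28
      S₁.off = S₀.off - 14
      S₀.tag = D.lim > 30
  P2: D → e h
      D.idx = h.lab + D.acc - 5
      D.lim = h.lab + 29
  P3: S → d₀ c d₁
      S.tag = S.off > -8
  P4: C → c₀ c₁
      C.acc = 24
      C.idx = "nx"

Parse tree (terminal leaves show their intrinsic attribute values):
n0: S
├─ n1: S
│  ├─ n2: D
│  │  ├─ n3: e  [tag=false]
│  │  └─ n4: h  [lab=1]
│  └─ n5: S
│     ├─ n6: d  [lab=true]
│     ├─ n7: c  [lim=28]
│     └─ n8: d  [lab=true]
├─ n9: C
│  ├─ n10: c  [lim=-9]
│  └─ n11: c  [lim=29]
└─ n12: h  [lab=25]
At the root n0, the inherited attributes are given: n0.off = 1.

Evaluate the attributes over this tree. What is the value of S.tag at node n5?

false

1. n0.off = 1  [given at root]
2. n1.off = 6  [S₀.off * -2 + 8]
3. n2.key = "vz"  ["vz"]
4. n2.acc = 28  [28]
5. n3.tag = false  [terminal]
6. n4.lab = 1  [terminal]
7. n2.idx = 24  [h.lab + D.acc - 5]
8. n2.lim = 30  [h.lab + 29]
9. n5.off = -8  [S₀.off - 14]
10. n6.lab = true  [terminal]
11. n7.lim = 28  [terminal]
12. n8.lab = true  [terminal]
13. n5.tag = false  [S.off > -8]
14. n1.tag = false  [D.lim > 30]
15. n9.fin = false  [S₁.tag == true]
16. n9.key = true  [S₀.off > 0]
17. n10.lim = -9  [terminal]
18. n11.lim = 29  [terminal]
19. n9.acc = 24  [24]
20. n9.idx = "nx"  ["nx"]
21. n12.lab = 25  [terminal]
22. n0.tag = true  [true]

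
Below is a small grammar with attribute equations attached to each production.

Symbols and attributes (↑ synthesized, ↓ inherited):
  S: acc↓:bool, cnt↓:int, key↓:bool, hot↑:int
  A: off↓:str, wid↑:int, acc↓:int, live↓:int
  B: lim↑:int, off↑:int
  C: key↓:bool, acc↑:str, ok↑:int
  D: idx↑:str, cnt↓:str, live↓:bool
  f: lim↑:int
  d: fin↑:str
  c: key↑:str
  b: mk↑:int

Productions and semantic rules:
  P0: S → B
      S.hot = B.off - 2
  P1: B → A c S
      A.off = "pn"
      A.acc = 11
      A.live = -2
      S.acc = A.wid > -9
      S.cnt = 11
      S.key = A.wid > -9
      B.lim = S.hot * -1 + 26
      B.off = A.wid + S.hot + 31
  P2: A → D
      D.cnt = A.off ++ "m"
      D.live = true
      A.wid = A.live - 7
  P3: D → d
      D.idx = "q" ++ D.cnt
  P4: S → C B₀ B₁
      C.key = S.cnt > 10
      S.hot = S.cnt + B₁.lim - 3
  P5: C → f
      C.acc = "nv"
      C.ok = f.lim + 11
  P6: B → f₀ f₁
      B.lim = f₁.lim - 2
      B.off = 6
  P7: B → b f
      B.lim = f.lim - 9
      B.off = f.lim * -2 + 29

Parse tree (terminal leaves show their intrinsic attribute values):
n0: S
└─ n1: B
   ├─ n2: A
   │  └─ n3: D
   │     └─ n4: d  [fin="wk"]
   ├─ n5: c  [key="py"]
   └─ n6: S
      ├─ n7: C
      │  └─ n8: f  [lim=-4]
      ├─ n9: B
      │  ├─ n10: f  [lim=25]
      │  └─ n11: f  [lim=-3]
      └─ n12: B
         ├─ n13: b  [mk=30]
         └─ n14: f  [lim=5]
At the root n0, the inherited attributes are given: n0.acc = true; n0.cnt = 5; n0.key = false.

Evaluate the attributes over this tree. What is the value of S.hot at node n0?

24

1. n0.acc = true  [given at root]
2. n0.cnt = 5  [given at root]
3. n0.key = false  [given at root]
4. n2.off = "pn"  ["pn"]
5. n2.acc = 11  [11]
6. n2.live = -2  [-2]
7. n3.cnt = "pnm"  [A.off ++ "m"]
8. n3.live = true  [true]
9. n4.fin = "wk"  [terminal]
10. n3.idx = "qpnm"  ["q" ++ D.cnt]
11. n2.wid = -9  [A.live - 7]
12. n5.key = "py"  [terminal]
13. n6.acc = false  [A.wid > -9]
14. n6.cnt = 11  [11]
15. n6.key = false  [A.wid > -9]
16. n7.key = true  [S.cnt > 10]
17. n8.lim = -4  [terminal]
18. n7.acc = "nv"  ["nv"]
19. n7.ok = 7  [f.lim + 11]
20. n10.lim = 25  [terminal]
21. n11.lim = -3  [terminal]
22. n9.lim = -5  [f₁.lim - 2]
23. n9.off = 6  [6]
24. n13.mk = 30  [terminal]
25. n14.lim = 5  [terminal]
26. n12.lim = -4  [f.lim - 9]
27. n12.off = 19  [f.lim * -2 + 29]
28. n6.hot = 4  [S.cnt + B₁.lim - 3]
29. n1.lim = 22  [S.hot * -1 + 26]
30. n1.off = 26  [A.wid + S.hot + 31]
31. n0.hot = 24  [B.off - 2]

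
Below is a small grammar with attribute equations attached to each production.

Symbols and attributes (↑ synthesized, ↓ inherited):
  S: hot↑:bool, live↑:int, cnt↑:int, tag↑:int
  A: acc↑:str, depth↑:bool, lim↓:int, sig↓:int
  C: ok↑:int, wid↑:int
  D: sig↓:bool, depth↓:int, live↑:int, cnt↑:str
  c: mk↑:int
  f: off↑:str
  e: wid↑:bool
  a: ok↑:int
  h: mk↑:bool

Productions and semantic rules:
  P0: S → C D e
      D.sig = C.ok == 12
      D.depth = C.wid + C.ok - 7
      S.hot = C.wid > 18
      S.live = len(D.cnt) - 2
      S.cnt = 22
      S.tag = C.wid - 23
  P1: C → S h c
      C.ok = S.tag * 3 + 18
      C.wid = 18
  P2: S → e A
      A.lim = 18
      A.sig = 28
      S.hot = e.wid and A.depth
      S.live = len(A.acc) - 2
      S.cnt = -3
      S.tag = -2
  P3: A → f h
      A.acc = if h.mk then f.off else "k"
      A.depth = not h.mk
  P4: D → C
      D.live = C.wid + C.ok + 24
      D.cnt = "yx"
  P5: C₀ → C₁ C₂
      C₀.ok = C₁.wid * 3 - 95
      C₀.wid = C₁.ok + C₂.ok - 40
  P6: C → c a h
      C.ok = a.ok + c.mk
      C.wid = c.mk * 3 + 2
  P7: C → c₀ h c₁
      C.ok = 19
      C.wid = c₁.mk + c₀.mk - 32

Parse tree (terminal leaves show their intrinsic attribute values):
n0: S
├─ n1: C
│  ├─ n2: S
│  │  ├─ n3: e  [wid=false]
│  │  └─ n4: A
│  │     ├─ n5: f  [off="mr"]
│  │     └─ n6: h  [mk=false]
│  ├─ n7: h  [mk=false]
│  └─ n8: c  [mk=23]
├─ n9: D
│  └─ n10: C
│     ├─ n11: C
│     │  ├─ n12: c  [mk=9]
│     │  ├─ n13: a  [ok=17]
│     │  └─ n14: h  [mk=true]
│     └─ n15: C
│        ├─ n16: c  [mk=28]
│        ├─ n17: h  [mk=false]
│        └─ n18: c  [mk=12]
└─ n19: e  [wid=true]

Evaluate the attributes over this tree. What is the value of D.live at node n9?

1. n3.wid = false  [terminal]
2. n4.lim = 18  [18]
3. n4.sig = 28  [28]
4. n5.off = "mr"  [terminal]
5. n6.mk = false  [terminal]
6. n4.acc = "k"  [if h.mk then f.off else "k"]
7. n4.depth = true  [not h.mk]
8. n2.hot = false  [e.wid and A.depth]
9. n2.live = -1  [len(A.acc) - 2]
10. n2.cnt = -3  [-3]
11. n2.tag = -2  [-2]
12. n7.mk = false  [terminal]
13. n8.mk = 23  [terminal]
14. n1.ok = 12  [S.tag * 3 + 18]
15. n1.wid = 18  [18]
16. n9.sig = true  [C.ok == 12]
17. n9.depth = 23  [C.wid + C.ok - 7]
18. n12.mk = 9  [terminal]
19. n13.ok = 17  [terminal]
20. n14.mk = true  [terminal]
21. n11.ok = 26  [a.ok + c.mk]
22. n11.wid = 29  [c.mk * 3 + 2]
23. n16.mk = 28  [terminal]
24. n17.mk = false  [terminal]
25. n18.mk = 12  [terminal]
26. n15.ok = 19  [19]
27. n15.wid = 8  [c₁.mk + c₀.mk - 32]
28. n10.ok = -8  [C₁.wid * 3 - 95]
29. n10.wid = 5  [C₁.ok + C₂.ok - 40]
30. n9.live = 21  [C.wid + C.ok + 24]
31. n9.cnt = "yx"  ["yx"]
32. n19.wid = true  [terminal]
33. n0.hot = false  [C.wid > 18]
34. n0.live = 0  [len(D.cnt) - 2]
35. n0.cnt = 22  [22]
36. n0.tag = -5  [C.wid - 23]

21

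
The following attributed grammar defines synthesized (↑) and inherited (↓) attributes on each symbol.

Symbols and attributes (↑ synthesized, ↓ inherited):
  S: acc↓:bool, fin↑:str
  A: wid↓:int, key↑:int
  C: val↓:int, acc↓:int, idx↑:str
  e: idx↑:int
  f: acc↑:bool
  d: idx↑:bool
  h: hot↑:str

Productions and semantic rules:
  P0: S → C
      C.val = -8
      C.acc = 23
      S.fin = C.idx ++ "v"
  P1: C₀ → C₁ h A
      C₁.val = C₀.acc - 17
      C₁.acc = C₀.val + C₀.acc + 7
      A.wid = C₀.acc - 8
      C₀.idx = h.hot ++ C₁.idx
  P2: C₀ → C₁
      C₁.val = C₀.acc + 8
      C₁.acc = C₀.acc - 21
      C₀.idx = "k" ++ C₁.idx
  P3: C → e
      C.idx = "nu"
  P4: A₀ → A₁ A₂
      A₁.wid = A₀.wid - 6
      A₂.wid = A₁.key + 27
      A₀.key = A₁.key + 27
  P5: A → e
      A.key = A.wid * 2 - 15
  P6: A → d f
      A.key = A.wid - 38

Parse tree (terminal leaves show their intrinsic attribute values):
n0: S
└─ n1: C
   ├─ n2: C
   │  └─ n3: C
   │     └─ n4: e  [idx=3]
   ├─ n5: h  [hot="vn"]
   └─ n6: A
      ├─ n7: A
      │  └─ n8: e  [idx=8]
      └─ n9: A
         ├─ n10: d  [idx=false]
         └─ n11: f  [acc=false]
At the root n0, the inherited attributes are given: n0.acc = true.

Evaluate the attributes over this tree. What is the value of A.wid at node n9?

30

1. n0.acc = true  [given at root]
2. n1.val = -8  [-8]
3. n1.acc = 23  [23]
4. n2.val = 6  [C₀.acc - 17]
5. n2.acc = 22  [C₀.val + C₀.acc + 7]
6. n3.val = 30  [C₀.acc + 8]
7. n3.acc = 1  [C₀.acc - 21]
8. n4.idx = 3  [terminal]
9. n3.idx = "nu"  ["nu"]
10. n2.idx = "knu"  ["k" ++ C₁.idx]
11. n5.hot = "vn"  [terminal]
12. n6.wid = 15  [C₀.acc - 8]
13. n7.wid = 9  [A₀.wid - 6]
14. n8.idx = 8  [terminal]
15. n7.key = 3  [A.wid * 2 - 15]
16. n9.wid = 30  [A₁.key + 27]
17. n10.idx = false  [terminal]
18. n11.acc = false  [terminal]
19. n9.key = -8  [A.wid - 38]
20. n6.key = 30  [A₁.key + 27]
21. n1.idx = "vnknu"  [h.hot ++ C₁.idx]
22. n0.fin = "vnknuv"  [C.idx ++ "v"]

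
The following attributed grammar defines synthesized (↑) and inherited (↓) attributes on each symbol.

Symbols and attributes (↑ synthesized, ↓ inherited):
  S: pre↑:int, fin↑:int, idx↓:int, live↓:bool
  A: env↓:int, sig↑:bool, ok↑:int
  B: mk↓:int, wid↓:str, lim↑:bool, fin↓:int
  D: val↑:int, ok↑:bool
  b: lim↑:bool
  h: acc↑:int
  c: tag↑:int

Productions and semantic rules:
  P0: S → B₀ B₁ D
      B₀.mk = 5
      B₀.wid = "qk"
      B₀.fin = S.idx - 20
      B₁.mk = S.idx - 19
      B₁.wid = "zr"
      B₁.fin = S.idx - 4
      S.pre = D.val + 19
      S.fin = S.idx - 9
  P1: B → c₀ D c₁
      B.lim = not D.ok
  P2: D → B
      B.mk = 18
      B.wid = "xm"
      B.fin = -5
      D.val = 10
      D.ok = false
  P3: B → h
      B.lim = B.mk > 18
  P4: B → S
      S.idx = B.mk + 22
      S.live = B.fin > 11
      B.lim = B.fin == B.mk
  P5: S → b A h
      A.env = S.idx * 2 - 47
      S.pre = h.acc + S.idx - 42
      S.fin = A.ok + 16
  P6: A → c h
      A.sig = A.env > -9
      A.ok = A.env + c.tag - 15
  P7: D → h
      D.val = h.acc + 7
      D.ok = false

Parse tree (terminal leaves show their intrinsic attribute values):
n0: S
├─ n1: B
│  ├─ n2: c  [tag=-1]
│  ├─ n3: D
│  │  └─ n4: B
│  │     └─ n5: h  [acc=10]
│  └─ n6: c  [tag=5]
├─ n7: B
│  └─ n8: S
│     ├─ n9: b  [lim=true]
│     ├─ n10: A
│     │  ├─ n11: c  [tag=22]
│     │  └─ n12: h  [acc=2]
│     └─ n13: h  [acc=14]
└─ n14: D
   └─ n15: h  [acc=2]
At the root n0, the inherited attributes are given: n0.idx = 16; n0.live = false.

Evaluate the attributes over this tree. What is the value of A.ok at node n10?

-2

1. n0.idx = 16  [given at root]
2. n0.live = false  [given at root]
3. n1.mk = 5  [5]
4. n1.wid = "qk"  ["qk"]
5. n1.fin = -4  [S.idx - 20]
6. n2.tag = -1  [terminal]
7. n4.mk = 18  [18]
8. n4.wid = "xm"  ["xm"]
9. n4.fin = -5  [-5]
10. n5.acc = 10  [terminal]
11. n4.lim = false  [B.mk > 18]
12. n3.val = 10  [10]
13. n3.ok = false  [false]
14. n6.tag = 5  [terminal]
15. n1.lim = true  [not D.ok]
16. n7.mk = -3  [S.idx - 19]
17. n7.wid = "zr"  ["zr"]
18. n7.fin = 12  [S.idx - 4]
19. n8.idx = 19  [B.mk + 22]
20. n8.live = true  [B.fin > 11]
21. n9.lim = true  [terminal]
22. n10.env = -9  [S.idx * 2 - 47]
23. n11.tag = 22  [terminal]
24. n12.acc = 2  [terminal]
25. n10.sig = false  [A.env > -9]
26. n10.ok = -2  [A.env + c.tag - 15]
27. n13.acc = 14  [terminal]
28. n8.pre = -9  [h.acc + S.idx - 42]
29. n8.fin = 14  [A.ok + 16]
30. n7.lim = false  [B.fin == B.mk]
31. n15.acc = 2  [terminal]
32. n14.val = 9  [h.acc + 7]
33. n14.ok = false  [false]
34. n0.pre = 28  [D.val + 19]
35. n0.fin = 7  [S.idx - 9]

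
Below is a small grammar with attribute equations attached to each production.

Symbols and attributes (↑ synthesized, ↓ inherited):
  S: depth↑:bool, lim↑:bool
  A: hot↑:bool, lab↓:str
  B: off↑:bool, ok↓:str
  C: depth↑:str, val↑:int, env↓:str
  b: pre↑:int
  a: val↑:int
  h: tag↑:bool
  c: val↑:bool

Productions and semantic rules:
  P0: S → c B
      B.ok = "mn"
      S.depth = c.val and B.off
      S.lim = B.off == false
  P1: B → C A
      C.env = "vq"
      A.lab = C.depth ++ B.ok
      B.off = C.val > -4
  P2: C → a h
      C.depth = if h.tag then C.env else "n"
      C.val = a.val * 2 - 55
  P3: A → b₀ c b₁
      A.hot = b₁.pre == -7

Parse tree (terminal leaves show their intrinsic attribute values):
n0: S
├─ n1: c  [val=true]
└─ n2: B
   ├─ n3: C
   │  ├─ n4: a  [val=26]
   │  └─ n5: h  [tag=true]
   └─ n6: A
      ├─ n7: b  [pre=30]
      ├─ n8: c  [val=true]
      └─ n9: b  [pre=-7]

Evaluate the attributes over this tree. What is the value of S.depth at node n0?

true

1. n1.val = true  [terminal]
2. n2.ok = "mn"  ["mn"]
3. n3.env = "vq"  ["vq"]
4. n4.val = 26  [terminal]
5. n5.tag = true  [terminal]
6. n3.depth = "vq"  [if h.tag then C.env else "n"]
7. n3.val = -3  [a.val * 2 - 55]
8. n6.lab = "vqmn"  [C.depth ++ B.ok]
9. n7.pre = 30  [terminal]
10. n8.val = true  [terminal]
11. n9.pre = -7  [terminal]
12. n6.hot = true  [b₁.pre == -7]
13. n2.off = true  [C.val > -4]
14. n0.depth = true  [c.val and B.off]
15. n0.lim = false  [B.off == false]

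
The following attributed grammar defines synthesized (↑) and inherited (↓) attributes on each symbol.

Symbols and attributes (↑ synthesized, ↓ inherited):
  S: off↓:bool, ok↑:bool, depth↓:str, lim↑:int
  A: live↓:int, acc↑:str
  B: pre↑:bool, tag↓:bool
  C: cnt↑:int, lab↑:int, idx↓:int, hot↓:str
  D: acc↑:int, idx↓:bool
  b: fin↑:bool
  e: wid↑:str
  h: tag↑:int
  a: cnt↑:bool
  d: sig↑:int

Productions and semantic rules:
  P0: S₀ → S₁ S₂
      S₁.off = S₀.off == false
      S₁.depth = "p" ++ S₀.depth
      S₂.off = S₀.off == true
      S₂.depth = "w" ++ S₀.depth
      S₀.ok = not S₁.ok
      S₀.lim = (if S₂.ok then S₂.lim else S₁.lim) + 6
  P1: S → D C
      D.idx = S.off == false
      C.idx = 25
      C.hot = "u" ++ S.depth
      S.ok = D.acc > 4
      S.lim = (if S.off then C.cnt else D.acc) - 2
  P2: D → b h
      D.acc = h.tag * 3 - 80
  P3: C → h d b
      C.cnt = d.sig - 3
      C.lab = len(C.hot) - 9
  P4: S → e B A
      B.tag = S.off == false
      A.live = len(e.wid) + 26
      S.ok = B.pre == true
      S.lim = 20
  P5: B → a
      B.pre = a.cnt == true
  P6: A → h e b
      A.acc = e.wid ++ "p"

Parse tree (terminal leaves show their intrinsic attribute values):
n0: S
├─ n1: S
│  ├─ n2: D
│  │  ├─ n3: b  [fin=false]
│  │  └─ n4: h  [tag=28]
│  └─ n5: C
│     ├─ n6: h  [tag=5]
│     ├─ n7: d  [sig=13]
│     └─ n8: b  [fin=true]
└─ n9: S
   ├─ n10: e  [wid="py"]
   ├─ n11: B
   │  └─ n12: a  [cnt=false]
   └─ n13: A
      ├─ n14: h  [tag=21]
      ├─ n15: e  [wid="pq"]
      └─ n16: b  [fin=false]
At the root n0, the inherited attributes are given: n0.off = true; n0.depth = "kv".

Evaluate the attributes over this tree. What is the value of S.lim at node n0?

1. n0.off = true  [given at root]
2. n0.depth = "kv"  [given at root]
3. n1.off = false  [S₀.off == false]
4. n1.depth = "pkv"  ["p" ++ S₀.depth]
5. n2.idx = true  [S.off == false]
6. n3.fin = false  [terminal]
7. n4.tag = 28  [terminal]
8. n2.acc = 4  [h.tag * 3 - 80]
9. n5.idx = 25  [25]
10. n5.hot = "upkv"  ["u" ++ S.depth]
11. n6.tag = 5  [terminal]
12. n7.sig = 13  [terminal]
13. n8.fin = true  [terminal]
14. n5.cnt = 10  [d.sig - 3]
15. n5.lab = -5  [len(C.hot) - 9]
16. n1.ok = false  [D.acc > 4]
17. n1.lim = 2  [(if S.off then C.cnt else D.acc) - 2]
18. n9.off = true  [S₀.off == true]
19. n9.depth = "wkv"  ["w" ++ S₀.depth]
20. n10.wid = "py"  [terminal]
21. n11.tag = false  [S.off == false]
22. n12.cnt = false  [terminal]
23. n11.pre = false  [a.cnt == true]
24. n13.live = 28  [len(e.wid) + 26]
25. n14.tag = 21  [terminal]
26. n15.wid = "pq"  [terminal]
27. n16.fin = false  [terminal]
28. n13.acc = "pqp"  [e.wid ++ "p"]
29. n9.ok = false  [B.pre == true]
30. n9.lim = 20  [20]
31. n0.ok = true  [not S₁.ok]
32. n0.lim = 8  [(if S₂.ok then S₂.lim else S₁.lim) + 6]

8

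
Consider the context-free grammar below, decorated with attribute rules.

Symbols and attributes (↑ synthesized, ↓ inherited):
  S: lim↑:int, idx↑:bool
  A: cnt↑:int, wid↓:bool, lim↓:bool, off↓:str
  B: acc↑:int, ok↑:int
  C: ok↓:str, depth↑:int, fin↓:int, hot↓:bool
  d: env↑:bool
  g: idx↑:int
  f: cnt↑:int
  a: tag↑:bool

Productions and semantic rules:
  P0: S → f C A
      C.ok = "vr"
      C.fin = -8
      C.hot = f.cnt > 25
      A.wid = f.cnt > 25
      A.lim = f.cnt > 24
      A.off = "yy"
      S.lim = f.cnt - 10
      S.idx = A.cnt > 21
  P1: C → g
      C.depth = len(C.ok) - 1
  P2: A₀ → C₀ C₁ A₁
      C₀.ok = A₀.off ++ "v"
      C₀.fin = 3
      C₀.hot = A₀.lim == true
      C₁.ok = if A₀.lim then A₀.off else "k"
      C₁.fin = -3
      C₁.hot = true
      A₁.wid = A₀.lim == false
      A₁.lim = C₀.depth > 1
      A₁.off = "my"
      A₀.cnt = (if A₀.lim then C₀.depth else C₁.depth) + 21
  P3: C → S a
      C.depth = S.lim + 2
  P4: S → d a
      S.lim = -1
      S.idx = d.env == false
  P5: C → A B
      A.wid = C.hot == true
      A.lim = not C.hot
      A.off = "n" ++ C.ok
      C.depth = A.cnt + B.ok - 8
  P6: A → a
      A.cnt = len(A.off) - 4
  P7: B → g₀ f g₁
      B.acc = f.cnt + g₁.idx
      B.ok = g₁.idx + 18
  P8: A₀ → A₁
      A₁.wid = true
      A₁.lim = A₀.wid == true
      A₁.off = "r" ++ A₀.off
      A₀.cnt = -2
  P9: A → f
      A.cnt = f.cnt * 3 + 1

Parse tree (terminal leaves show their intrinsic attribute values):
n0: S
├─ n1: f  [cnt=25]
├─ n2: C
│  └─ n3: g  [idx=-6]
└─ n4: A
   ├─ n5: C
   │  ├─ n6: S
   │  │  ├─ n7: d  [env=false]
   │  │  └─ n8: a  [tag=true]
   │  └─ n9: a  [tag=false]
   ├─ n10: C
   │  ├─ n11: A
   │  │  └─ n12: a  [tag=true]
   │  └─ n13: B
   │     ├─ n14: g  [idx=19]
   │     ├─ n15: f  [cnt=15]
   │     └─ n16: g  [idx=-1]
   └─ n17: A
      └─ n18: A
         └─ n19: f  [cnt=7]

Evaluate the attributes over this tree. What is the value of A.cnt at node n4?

22

1. n1.cnt = 25  [terminal]
2. n2.ok = "vr"  ["vr"]
3. n2.fin = -8  [-8]
4. n2.hot = false  [f.cnt > 25]
5. n3.idx = -6  [terminal]
6. n2.depth = 1  [len(C.ok) - 1]
7. n4.wid = false  [f.cnt > 25]
8. n4.lim = true  [f.cnt > 24]
9. n4.off = "yy"  ["yy"]
10. n5.ok = "yyv"  [A₀.off ++ "v"]
11. n5.fin = 3  [3]
12. n5.hot = true  [A₀.lim == true]
13. n7.env = false  [terminal]
14. n8.tag = true  [terminal]
15. n6.lim = -1  [-1]
16. n6.idx = true  [d.env == false]
17. n9.tag = false  [terminal]
18. n5.depth = 1  [S.lim + 2]
19. n10.ok = "yy"  [if A₀.lim then A₀.off else "k"]
20. n10.fin = -3  [-3]
21. n10.hot = true  [true]
22. n11.wid = true  [C.hot == true]
23. n11.lim = false  [not C.hot]
24. n11.off = "nyy"  ["n" ++ C.ok]
25. n12.tag = true  [terminal]
26. n11.cnt = -1  [len(A.off) - 4]
27. n14.idx = 19  [terminal]
28. n15.cnt = 15  [terminal]
29. n16.idx = -1  [terminal]
30. n13.acc = 14  [f.cnt + g₁.idx]
31. n13.ok = 17  [g₁.idx + 18]
32. n10.depth = 8  [A.cnt + B.ok - 8]
33. n17.wid = false  [A₀.lim == false]
34. n17.lim = false  [C₀.depth > 1]
35. n17.off = "my"  ["my"]
36. n18.wid = true  [true]
37. n18.lim = false  [A₀.wid == true]
38. n18.off = "rmy"  ["r" ++ A₀.off]
39. n19.cnt = 7  [terminal]
40. n18.cnt = 22  [f.cnt * 3 + 1]
41. n17.cnt = -2  [-2]
42. n4.cnt = 22  [(if A₀.lim then C₀.depth else C₁.depth) + 21]
43. n0.lim = 15  [f.cnt - 10]
44. n0.idx = true  [A.cnt > 21]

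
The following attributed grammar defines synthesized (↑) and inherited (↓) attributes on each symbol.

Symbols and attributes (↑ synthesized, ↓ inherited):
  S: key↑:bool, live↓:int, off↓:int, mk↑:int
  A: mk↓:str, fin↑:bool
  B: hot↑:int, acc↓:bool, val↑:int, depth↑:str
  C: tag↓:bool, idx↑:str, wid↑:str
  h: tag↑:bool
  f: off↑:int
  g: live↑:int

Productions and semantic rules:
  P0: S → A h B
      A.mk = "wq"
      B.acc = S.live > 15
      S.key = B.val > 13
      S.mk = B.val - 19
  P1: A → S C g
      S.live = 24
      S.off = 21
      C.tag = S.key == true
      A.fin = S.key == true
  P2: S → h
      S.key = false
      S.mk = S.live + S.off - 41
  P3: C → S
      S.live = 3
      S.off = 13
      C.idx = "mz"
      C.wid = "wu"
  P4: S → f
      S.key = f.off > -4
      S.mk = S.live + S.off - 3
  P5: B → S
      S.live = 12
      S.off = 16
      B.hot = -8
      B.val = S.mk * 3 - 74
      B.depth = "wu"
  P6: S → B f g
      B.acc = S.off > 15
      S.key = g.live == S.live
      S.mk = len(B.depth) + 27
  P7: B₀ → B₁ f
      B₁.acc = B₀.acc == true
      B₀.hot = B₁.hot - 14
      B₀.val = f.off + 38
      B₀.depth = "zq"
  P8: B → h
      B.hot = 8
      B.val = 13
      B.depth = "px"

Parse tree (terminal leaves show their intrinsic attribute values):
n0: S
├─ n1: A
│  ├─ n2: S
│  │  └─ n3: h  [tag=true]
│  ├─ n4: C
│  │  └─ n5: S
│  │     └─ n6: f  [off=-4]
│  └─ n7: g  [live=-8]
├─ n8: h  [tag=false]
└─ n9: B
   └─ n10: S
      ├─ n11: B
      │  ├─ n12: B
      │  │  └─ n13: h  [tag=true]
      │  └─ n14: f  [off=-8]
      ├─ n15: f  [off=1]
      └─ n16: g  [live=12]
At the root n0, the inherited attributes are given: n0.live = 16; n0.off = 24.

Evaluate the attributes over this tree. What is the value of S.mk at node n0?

1. n0.live = 16  [given at root]
2. n0.off = 24  [given at root]
3. n1.mk = "wq"  ["wq"]
4. n2.live = 24  [24]
5. n2.off = 21  [21]
6. n3.tag = true  [terminal]
7. n2.key = false  [false]
8. n2.mk = 4  [S.live + S.off - 41]
9. n4.tag = false  [S.key == true]
10. n5.live = 3  [3]
11. n5.off = 13  [13]
12. n6.off = -4  [terminal]
13. n5.key = false  [f.off > -4]
14. n5.mk = 13  [S.live + S.off - 3]
15. n4.idx = "mz"  ["mz"]
16. n4.wid = "wu"  ["wu"]
17. n7.live = -8  [terminal]
18. n1.fin = false  [S.key == true]
19. n8.tag = false  [terminal]
20. n9.acc = true  [S.live > 15]
21. n10.live = 12  [12]
22. n10.off = 16  [16]
23. n11.acc = true  [S.off > 15]
24. n12.acc = true  [B₀.acc == true]
25. n13.tag = true  [terminal]
26. n12.hot = 8  [8]
27. n12.val = 13  [13]
28. n12.depth = "px"  ["px"]
29. n14.off = -8  [terminal]
30. n11.hot = -6  [B₁.hot - 14]
31. n11.val = 30  [f.off + 38]
32. n11.depth = "zq"  ["zq"]
33. n15.off = 1  [terminal]
34. n16.live = 12  [terminal]
35. n10.key = true  [g.live == S.live]
36. n10.mk = 29  [len(B.depth) + 27]
37. n9.hot = -8  [-8]
38. n9.val = 13  [S.mk * 3 - 74]
39. n9.depth = "wu"  ["wu"]
40. n0.key = false  [B.val > 13]
41. n0.mk = -6  [B.val - 19]

-6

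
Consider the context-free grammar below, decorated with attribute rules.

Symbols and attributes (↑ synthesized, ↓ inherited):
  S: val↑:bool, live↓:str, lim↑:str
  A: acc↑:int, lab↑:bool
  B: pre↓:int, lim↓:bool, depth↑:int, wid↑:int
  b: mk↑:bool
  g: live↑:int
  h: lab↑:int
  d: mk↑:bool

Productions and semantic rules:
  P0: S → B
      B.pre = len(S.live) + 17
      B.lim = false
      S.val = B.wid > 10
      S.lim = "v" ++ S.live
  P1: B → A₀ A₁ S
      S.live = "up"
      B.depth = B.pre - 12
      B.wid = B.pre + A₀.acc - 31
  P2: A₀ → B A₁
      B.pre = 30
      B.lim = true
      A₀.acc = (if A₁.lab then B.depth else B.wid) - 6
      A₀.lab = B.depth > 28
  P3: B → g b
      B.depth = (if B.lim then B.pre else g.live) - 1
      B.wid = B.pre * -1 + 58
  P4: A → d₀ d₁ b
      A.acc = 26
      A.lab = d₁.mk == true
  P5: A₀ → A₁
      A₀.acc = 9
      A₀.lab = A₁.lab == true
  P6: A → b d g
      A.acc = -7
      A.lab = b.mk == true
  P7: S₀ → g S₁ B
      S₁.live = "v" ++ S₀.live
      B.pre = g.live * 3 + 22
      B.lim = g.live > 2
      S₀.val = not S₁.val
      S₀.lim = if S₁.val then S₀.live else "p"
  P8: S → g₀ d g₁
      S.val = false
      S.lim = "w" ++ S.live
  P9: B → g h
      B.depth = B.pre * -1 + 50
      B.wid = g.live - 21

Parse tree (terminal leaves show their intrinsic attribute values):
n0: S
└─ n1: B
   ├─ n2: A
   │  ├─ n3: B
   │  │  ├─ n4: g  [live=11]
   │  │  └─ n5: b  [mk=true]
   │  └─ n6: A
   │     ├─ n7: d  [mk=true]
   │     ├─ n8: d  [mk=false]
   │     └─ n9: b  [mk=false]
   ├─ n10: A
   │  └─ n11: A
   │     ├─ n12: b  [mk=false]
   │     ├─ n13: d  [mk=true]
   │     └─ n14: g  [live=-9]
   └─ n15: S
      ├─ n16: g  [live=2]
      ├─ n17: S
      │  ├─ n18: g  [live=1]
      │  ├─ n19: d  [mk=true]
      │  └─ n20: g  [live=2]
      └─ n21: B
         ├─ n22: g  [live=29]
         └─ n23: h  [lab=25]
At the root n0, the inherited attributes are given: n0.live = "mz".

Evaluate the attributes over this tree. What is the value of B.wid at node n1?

10

1. n0.live = "mz"  [given at root]
2. n1.pre = 19  [len(S.live) + 17]
3. n1.lim = false  [false]
4. n3.pre = 30  [30]
5. n3.lim = true  [true]
6. n4.live = 11  [terminal]
7. n5.mk = true  [terminal]
8. n3.depth = 29  [(if B.lim then B.pre else g.live) - 1]
9. n3.wid = 28  [B.pre * -1 + 58]
10. n7.mk = true  [terminal]
11. n8.mk = false  [terminal]
12. n9.mk = false  [terminal]
13. n6.acc = 26  [26]
14. n6.lab = false  [d₁.mk == true]
15. n2.acc = 22  [(if A₁.lab then B.depth else B.wid) - 6]
16. n2.lab = true  [B.depth > 28]
17. n12.mk = false  [terminal]
18. n13.mk = true  [terminal]
19. n14.live = -9  [terminal]
20. n11.acc = -7  [-7]
21. n11.lab = false  [b.mk == true]
22. n10.acc = 9  [9]
23. n10.lab = false  [A₁.lab == true]
24. n15.live = "up"  ["up"]
25. n16.live = 2  [terminal]
26. n17.live = "vup"  ["v" ++ S₀.live]
27. n18.live = 1  [terminal]
28. n19.mk = true  [terminal]
29. n20.live = 2  [terminal]
30. n17.val = false  [false]
31. n17.lim = "wvup"  ["w" ++ S.live]
32. n21.pre = 28  [g.live * 3 + 22]
33. n21.lim = false  [g.live > 2]
34. n22.live = 29  [terminal]
35. n23.lab = 25  [terminal]
36. n21.depth = 22  [B.pre * -1 + 50]
37. n21.wid = 8  [g.live - 21]
38. n15.val = true  [not S₁.val]
39. n15.lim = "p"  [if S₁.val then S₀.live else "p"]
40. n1.depth = 7  [B.pre - 12]
41. n1.wid = 10  [B.pre + A₀.acc - 31]
42. n0.val = false  [B.wid > 10]
43. n0.lim = "vmz"  ["v" ++ S.live]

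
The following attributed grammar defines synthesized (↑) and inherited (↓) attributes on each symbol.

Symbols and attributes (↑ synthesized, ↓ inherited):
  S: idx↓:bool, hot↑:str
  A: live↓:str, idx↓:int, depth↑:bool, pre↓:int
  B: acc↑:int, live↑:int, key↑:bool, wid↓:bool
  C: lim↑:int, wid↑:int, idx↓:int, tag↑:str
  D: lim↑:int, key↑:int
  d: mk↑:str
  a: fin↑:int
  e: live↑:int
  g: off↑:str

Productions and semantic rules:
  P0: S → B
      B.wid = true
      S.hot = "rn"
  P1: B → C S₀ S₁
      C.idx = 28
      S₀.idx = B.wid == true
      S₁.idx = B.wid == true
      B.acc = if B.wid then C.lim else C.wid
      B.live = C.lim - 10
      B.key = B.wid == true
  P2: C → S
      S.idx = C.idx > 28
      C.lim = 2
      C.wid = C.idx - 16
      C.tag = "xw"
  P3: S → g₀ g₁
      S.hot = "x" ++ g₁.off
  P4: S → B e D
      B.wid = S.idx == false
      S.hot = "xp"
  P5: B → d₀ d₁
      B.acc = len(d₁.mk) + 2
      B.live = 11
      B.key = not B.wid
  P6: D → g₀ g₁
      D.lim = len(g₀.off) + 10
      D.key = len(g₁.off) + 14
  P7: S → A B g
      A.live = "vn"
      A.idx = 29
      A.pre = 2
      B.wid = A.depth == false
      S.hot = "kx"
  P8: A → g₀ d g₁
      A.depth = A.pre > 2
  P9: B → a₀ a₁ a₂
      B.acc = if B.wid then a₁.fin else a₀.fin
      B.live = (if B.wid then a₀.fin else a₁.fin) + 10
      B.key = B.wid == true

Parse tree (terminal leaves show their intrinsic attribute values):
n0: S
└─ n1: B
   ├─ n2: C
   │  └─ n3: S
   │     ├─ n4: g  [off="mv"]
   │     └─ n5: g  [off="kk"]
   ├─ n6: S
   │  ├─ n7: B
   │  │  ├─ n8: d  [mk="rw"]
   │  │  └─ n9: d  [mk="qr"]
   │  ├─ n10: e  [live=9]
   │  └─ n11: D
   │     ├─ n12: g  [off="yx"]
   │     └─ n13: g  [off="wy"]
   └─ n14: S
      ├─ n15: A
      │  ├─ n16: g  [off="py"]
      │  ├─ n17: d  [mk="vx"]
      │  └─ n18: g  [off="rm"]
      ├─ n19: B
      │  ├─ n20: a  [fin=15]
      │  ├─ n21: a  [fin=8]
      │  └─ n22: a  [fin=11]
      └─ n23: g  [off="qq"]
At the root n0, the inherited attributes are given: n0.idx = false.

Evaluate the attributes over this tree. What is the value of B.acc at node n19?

8

1. n0.idx = false  [given at root]
2. n1.wid = true  [true]
3. n2.idx = 28  [28]
4. n3.idx = false  [C.idx > 28]
5. n4.off = "mv"  [terminal]
6. n5.off = "kk"  [terminal]
7. n3.hot = "xkk"  ["x" ++ g₁.off]
8. n2.lim = 2  [2]
9. n2.wid = 12  [C.idx - 16]
10. n2.tag = "xw"  ["xw"]
11. n6.idx = true  [B.wid == true]
12. n7.wid = false  [S.idx == false]
13. n8.mk = "rw"  [terminal]
14. n9.mk = "qr"  [terminal]
15. n7.acc = 4  [len(d₁.mk) + 2]
16. n7.live = 11  [11]
17. n7.key = true  [not B.wid]
18. n10.live = 9  [terminal]
19. n12.off = "yx"  [terminal]
20. n13.off = "wy"  [terminal]
21. n11.lim = 12  [len(g₀.off) + 10]
22. n11.key = 16  [len(g₁.off) + 14]
23. n6.hot = "xp"  ["xp"]
24. n14.idx = true  [B.wid == true]
25. n15.live = "vn"  ["vn"]
26. n15.idx = 29  [29]
27. n15.pre = 2  [2]
28. n16.off = "py"  [terminal]
29. n17.mk = "vx"  [terminal]
30. n18.off = "rm"  [terminal]
31. n15.depth = false  [A.pre > 2]
32. n19.wid = true  [A.depth == false]
33. n20.fin = 15  [terminal]
34. n21.fin = 8  [terminal]
35. n22.fin = 11  [terminal]
36. n19.acc = 8  [if B.wid then a₁.fin else a₀.fin]
37. n19.live = 25  [(if B.wid then a₀.fin else a₁.fin) + 10]
38. n19.key = true  [B.wid == true]
39. n23.off = "qq"  [terminal]
40. n14.hot = "kx"  ["kx"]
41. n1.acc = 2  [if B.wid then C.lim else C.wid]
42. n1.live = -8  [C.lim - 10]
43. n1.key = true  [B.wid == true]
44. n0.hot = "rn"  ["rn"]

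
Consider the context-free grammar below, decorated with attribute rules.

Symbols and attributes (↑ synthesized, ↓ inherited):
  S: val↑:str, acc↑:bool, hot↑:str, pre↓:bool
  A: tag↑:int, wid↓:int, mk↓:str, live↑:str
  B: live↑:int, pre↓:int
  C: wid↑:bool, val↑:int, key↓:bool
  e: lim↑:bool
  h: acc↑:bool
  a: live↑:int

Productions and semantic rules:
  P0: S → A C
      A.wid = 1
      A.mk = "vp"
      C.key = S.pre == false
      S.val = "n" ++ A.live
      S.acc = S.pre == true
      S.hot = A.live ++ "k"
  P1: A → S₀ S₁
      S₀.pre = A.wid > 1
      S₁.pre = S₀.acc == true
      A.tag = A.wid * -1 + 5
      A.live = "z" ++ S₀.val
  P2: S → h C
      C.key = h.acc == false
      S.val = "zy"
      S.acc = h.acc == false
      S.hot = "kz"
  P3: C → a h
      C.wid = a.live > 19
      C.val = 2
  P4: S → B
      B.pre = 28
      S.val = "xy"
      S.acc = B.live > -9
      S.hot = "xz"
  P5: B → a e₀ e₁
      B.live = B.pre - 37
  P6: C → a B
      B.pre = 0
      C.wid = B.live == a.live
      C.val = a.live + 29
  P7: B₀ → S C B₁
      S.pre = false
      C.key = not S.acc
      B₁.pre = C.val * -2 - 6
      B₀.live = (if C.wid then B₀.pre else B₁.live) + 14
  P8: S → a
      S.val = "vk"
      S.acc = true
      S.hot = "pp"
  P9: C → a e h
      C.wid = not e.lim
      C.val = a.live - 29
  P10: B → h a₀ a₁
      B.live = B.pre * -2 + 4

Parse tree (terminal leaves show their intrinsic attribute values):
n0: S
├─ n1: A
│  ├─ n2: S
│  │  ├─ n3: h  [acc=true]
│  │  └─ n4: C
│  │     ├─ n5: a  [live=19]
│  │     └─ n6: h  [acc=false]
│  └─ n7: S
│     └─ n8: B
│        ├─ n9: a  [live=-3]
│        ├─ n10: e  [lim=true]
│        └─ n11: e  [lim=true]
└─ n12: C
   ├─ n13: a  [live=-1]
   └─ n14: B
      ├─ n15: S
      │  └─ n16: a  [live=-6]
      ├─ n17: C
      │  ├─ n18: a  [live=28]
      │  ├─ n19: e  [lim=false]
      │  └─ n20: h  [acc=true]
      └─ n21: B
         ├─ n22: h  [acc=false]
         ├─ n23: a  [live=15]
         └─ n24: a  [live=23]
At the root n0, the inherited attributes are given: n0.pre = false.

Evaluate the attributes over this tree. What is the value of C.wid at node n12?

false

1. n0.pre = false  [given at root]
2. n1.wid = 1  [1]
3. n1.mk = "vp"  ["vp"]
4. n2.pre = false  [A.wid > 1]
5. n3.acc = true  [terminal]
6. n4.key = false  [h.acc == false]
7. n5.live = 19  [terminal]
8. n6.acc = false  [terminal]
9. n4.wid = false  [a.live > 19]
10. n4.val = 2  [2]
11. n2.val = "zy"  ["zy"]
12. n2.acc = false  [h.acc == false]
13. n2.hot = "kz"  ["kz"]
14. n7.pre = false  [S₀.acc == true]
15. n8.pre = 28  [28]
16. n9.live = -3  [terminal]
17. n10.lim = true  [terminal]
18. n11.lim = true  [terminal]
19. n8.live = -9  [B.pre - 37]
20. n7.val = "xy"  ["xy"]
21. n7.acc = false  [B.live > -9]
22. n7.hot = "xz"  ["xz"]
23. n1.tag = 4  [A.wid * -1 + 5]
24. n1.live = "zzy"  ["z" ++ S₀.val]
25. n12.key = true  [S.pre == false]
26. n13.live = -1  [terminal]
27. n14.pre = 0  [0]
28. n15.pre = false  [false]
29. n16.live = -6  [terminal]
30. n15.val = "vk"  ["vk"]
31. n15.acc = true  [true]
32. n15.hot = "pp"  ["pp"]
33. n17.key = false  [not S.acc]
34. n18.live = 28  [terminal]
35. n19.lim = false  [terminal]
36. n20.acc = true  [terminal]
37. n17.wid = true  [not e.lim]
38. n17.val = -1  [a.live - 29]
39. n21.pre = -4  [C.val * -2 - 6]
40. n22.acc = false  [terminal]
41. n23.live = 15  [terminal]
42. n24.live = 23  [terminal]
43. n21.live = 12  [B.pre * -2 + 4]
44. n14.live = 14  [(if C.wid then B₀.pre else B₁.live) + 14]
45. n12.wid = false  [B.live == a.live]
46. n12.val = 28  [a.live + 29]
47. n0.val = "nzzy"  ["n" ++ A.live]
48. n0.acc = false  [S.pre == true]
49. n0.hot = "zzyk"  [A.live ++ "k"]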